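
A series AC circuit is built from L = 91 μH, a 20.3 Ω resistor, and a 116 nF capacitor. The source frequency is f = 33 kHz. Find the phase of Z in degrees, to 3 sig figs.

ω = 2πf = 207300 rad/s
X_L = ωL = 18.9 Ω
X_C = 1/(ωC) = 41.6 Ω
Net reactance X = X_L − X_C = -22.7 Ω
Z = 20.3 − j22.7 Ω
|Z| = √(20.3² + 22.7²) = 30.5 Ω
∠Z = arctan(-22.7/20.3) = -48.2°

-48.2°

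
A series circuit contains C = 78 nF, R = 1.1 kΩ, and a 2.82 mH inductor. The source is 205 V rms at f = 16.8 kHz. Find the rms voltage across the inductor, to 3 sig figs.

ω = 2πf = 105600 rad/s
X_L = ωL = 298 Ω
X_C = 1/(ωC) = 121 Ω
Net reactance X = X_L − X_C = 176 Ω
Z = 1100 + j176 Ω
|Z| = √(1100² + 176²) = 1110 Ω
I = V/|Z| = 184 mA
V_L = I·|Z_L| = 0.184 × 298 = 54.8 V

54.8 V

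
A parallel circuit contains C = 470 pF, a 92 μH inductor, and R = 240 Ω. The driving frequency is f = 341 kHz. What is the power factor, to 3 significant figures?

0.716

ω = 2πf = 2.143e+06 rad/s
X_L = ωL = 197 Ω
X_C = 1/(ωC) = 993 Ω
Parallel: admittances add. Y = 1/R + 1/(jωL) + jωC
Y = (0.00417 − j0.00407) S
|Y| = 0.00582 S → |Z| = 1/|Y| = 172 Ω, ∠Z = −∠Y = 44.3°
cos φ = cos(44.3°) = 0.716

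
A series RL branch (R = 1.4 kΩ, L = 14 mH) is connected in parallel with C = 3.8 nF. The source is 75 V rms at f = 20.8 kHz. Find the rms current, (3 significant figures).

ω = 2πf = 130700 rad/s
X_L = ωL = 1830 Ω
X_C = 1/(ωC) = 2010 Ω
Branch 1 (R+jX_L): Z₁ = 1400 + j1830 Ω, |Z₁| = 2300 Ω
Branch 2 (−jX_C): Z₂ = −j2010 Ω
Parallel: Z = Z₁Z₂/(Z₁+Z₂), |Z| = 3290 Ω, ∠Z = -29.9°
I = V/|Z| = 75/3290 = 22.8 mA

22.8 mA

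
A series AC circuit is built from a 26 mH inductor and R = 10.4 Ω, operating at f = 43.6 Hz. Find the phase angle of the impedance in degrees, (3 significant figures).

ω = 2πf = 273.9 rad/s
X_L = ωL = 7.12 Ω
Z = 10.4 + j7.12 Ω
|Z| = √(10.4² + 7.12²) = 12.6 Ω
∠Z = arctan(7.12/10.4) = 34.4°

34.4°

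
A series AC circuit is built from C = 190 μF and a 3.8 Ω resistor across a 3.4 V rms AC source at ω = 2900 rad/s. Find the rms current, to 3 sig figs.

X_C = 1/(ωC) = 1.81 Ω
Z = 3.80 − j1.81 Ω
|Z| = √(3.80² + 1.81²) = 4.21 Ω
I = V/|Z| = 3.4/4.21 = 807 mA

807 mA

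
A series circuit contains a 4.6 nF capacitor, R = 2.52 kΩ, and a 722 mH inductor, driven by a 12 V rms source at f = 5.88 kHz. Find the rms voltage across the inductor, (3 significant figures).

15.3 V

ω = 2πf = 36950 rad/s
X_L = ωL = 26700 Ω
X_C = 1/(ωC) = 5880 Ω
Net reactance X = X_L − X_C = 20800 Ω
Z = 2520 + j20800 Ω
|Z| = √(2520² + 20800²) = 20900 Ω
I = V/|Z| = 573 μA
V_L = I·|Z_L| = 0.000573 × 26700 = 15.3 V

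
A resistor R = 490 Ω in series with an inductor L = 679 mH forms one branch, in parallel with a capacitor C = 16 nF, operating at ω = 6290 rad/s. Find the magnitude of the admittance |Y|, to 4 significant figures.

X_L = ωL = 4271 Ω
X_C = 1/(ωC) = 9936 Ω
Branch 1 (R+jX_L): Z₁ = 490.0 + j4271 Ω, |Z₁| = 4299 Ω
Branch 2 (−jX_C): Z₂ = −j9936 Ω
Parallel: Z = Z₁Z₂/(Z₁+Z₂), |Z| = 7512 Ω, ∠Z = 78.51°
|Y| = 1/|Z| = 133.1 μS

133.1 μS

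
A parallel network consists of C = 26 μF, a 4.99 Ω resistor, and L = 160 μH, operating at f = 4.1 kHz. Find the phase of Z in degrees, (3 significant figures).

-64.9°

ω = 2πf = 25760 rad/s
X_L = ωL = 4.12 Ω
X_C = 1/(ωC) = 1.49 Ω
Parallel: admittances add. Y = 1/R + 1/(jωL) + jωC
Y = (0.200 + j0.427) S
|Y| = 0.472 S → |Z| = 1/|Y| = 2.12 Ω, ∠Z = −∠Y = -64.9°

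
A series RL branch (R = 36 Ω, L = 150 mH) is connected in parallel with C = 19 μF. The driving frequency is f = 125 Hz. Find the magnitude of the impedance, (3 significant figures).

ω = 2πf = 785.4 rad/s
X_L = ωL = 118 Ω
X_C = 1/(ωC) = 67.0 Ω
Branch 1 (R+jX_L): Z₁ = 36.0 + j118 Ω, |Z₁| = 123 Ω
Branch 2 (−jX_C): Z₂ = −j67.0 Ω
Parallel: Z = Z₁Z₂/(Z₁+Z₂), |Z| = 133 Ω, ∠Z = -71.7°

133 Ω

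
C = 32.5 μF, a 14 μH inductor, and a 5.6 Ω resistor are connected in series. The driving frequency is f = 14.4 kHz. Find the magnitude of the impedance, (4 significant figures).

ω = 2πf = 90480 rad/s
X_L = ωL = 1.267 Ω
X_C = 1/(ωC) = 0.3401 Ω
Net reactance X = X_L − X_C = 0.9266 Ω
Z = 5.600 + j0.9266 Ω
|Z| = √(5.600² + 0.9266²) = 5.676 Ω

5.676 Ω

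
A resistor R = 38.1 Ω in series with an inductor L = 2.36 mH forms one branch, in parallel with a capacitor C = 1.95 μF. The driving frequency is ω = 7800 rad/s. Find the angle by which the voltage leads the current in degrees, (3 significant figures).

X_L = ωL = 18.4 Ω
X_C = 1/(ωC) = 65.7 Ω
Branch 1 (R+jX_L): Z₁ = 38.1 + j18.4 Ω, |Z₁| = 42.3 Ω
Branch 2 (−jX_C): Z₂ = −j65.7 Ω
Parallel: Z = Z₁Z₂/(Z₁+Z₂), |Z| = 45.8 Ω, ∠Z = -13.0°

-13.0°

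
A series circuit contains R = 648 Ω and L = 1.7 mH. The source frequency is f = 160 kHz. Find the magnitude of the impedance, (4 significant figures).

ω = 2πf = 1.005e+06 rad/s
X_L = ωL = 1709 Ω
Z = 648.0 + j1709 Ω
|Z| = √(648.0² + 1709²) = 1828 Ω

1828 Ω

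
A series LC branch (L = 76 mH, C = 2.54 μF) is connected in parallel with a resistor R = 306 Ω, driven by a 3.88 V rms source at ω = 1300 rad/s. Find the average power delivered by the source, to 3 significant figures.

49.2 mW

X_L = ωL = 98.8 Ω
X_C = 1/(ωC) = 303 Ω
Branch 1: Z₁ = R = 306 Ω
Branch 2 (series LC): Z₂ = j(X_L − X_C) = −j204 Ω
Parallel: Z = Z₁Z₂/(Z₁+Z₂), |Z| = 170 Ω, ∠Z = -56.3°
I = V/|Z| = 22.9 mA
P = VI cos φ = 3.88 × 0.0229 × cos(-56.3°) = 49.2 mW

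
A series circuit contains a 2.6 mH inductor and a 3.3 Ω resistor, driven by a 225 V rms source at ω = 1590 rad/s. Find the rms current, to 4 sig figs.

42.54 A

X_L = ωL = 4.134 Ω
Z = 3.300 + j4.134 Ω
|Z| = √(3.300² + 4.134²) = 5.290 Ω
I = V/|Z| = 225/5.290 = 42.54 A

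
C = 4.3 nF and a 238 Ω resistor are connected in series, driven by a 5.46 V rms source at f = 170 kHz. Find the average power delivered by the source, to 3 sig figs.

ω = 2πf = 1.068e+06 rad/s
X_C = 1/(ωC) = 218 Ω
Z = 238 − j218 Ω
|Z| = √(238² + 218²) = 323 Ω
∠Z = arctan(-218/238) = -42.5°
I = V/|Z| = 16.9 mA
P = VI cos φ = 5.46 × 0.0169 × cos(-42.5°) = 68.2 mW

68.2 mW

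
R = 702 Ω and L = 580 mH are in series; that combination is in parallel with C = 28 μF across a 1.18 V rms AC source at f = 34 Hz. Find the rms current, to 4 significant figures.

6.964 mA

ω = 2πf = 213.6 rad/s
X_L = ωL = 123.9 Ω
X_C = 1/(ωC) = 167.2 Ω
Branch 1 (R+jX_L): Z₁ = 702.0 + j123.9 Ω, |Z₁| = 712.9 Ω
Branch 2 (−jX_C): Z₂ = −j167.2 Ω
Parallel: Z = Z₁Z₂/(Z₁+Z₂), |Z| = 169.4 Ω, ∠Z = -76.46°
I = V/|Z| = 1.18/169.4 = 6.964 mA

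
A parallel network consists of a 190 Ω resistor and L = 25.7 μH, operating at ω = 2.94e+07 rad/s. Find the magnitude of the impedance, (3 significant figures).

X_L = ωL = 756 Ω
Parallel: admittances add. Y = 1/R + 1/(jωL)
Y = (0.00526 − j0.00132) S
|Y| = 0.00543 S → |Z| = 1/|Y| = 184 Ω, ∠Z = −∠Y = 14.1°

184 Ω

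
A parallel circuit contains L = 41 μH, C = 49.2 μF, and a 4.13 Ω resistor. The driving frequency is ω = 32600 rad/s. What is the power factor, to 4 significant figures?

0.2723

X_L = ωL = 1.337 Ω
X_C = 1/(ωC) = 0.6235 Ω
Parallel: admittances add. Y = 1/R + 1/(jωL) + jωC
Y = (0.2421 + j0.8558) S
|Y| = 0.8893 S → |Z| = 1/|Y| = 1.124 Ω, ∠Z = −∠Y = -74.20°
cos φ = cos(-74.20°) = 0.2723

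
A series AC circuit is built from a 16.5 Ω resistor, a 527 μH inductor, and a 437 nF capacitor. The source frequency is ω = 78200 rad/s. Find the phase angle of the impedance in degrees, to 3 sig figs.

X_L = ωL = 41.2 Ω
X_C = 1/(ωC) = 29.3 Ω
Net reactance X = X_L − X_C = 11.9 Ω
Z = 16.5 + j11.9 Ω
|Z| = √(16.5² + 11.9²) = 20.4 Ω
∠Z = arctan(11.9/16.5) = 35.9°

35.9°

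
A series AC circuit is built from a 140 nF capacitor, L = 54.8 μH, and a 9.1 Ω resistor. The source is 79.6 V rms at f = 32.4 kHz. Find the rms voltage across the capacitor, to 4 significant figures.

ω = 2πf = 203600 rad/s
X_L = ωL = 11.16 Ω
X_C = 1/(ωC) = 35.09 Ω
Net reactance X = X_L − X_C = -23.93 Ω
Z = 9.100 − j23.93 Ω
|Z| = √(9.100² + 23.93²) = 25.60 Ω
I = V/|Z| = 3.109 A
V_C = I·|Z_C| = 3.109 × 35.09 = 109.1 V

109.1 V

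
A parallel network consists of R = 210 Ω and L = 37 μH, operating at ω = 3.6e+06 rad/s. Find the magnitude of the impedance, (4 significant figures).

112.5 Ω

X_L = ωL = 133.2 Ω
Parallel: admittances add. Y = 1/R + 1/(jωL)
Y = (0.004762 − j0.007508) S
|Y| = 0.008890 S → |Z| = 1/|Y| = 112.5 Ω, ∠Z = −∠Y = 57.61°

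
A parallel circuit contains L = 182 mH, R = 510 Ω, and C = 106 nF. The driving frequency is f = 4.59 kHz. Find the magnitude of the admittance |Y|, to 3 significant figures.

ω = 2πf = 28840 rad/s
X_L = ωL = 5250 Ω
X_C = 1/(ωC) = 327 Ω
Parallel: admittances add. Y = 1/R + 1/(jωL) + jωC
Y = (0.00196 + j0.00287) S
|Y| = 0.00347 S → |Z| = 1/|Y| = 288 Ω, ∠Z = −∠Y = -55.6°

3.47 mS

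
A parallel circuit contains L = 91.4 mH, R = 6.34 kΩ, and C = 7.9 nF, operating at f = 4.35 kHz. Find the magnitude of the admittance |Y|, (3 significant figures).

243 μS

ω = 2πf = 27330 rad/s
X_L = ωL = 2500 Ω
X_C = 1/(ωC) = 4630 Ω
Parallel: admittances add. Y = 1/R + 1/(jωL) + jωC
Y = (0.000158 − j0.000184) S
|Y| = 0.000243 S → |Z| = 1/|Y| = 4120 Ω, ∠Z = −∠Y = 49.5°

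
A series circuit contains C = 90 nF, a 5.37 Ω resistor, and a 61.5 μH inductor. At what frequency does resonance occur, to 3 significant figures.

ω₀ = 1/√(LC) = 1/√(6.15e-05 × 9e-08) = 425100 rad/s
f₀ = ω₀/(2π) = 67.6 kHz

67.6 kHz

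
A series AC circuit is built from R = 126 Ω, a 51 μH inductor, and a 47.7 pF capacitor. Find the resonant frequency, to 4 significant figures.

ω₀ = 1/√(LC) = 1/√(5.1e-05 × 4.77e-11) = 2.027e+07 rad/s
f₀ = ω₀/(2π) = 3.227 MHz

3.227 MHz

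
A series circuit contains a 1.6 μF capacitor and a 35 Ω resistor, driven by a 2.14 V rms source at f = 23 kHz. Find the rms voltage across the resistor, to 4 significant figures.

ω = 2πf = 144500 rad/s
X_C = 1/(ωC) = 4.325 Ω
Z = 35.00 − j4.325 Ω
|Z| = √(35.00² + 4.325²) = 35.27 Ω
I = V/|Z| = 60.68 mA
V_R = I·|Z_R| = 0.06068 × 35.00 = 2.124 V

2.124 V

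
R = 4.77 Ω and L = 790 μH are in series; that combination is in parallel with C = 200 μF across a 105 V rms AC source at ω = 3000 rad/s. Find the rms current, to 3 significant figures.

X_L = ωL = 2.37 Ω
X_C = 1/(ωC) = 1.67 Ω
Branch 1 (R+jX_L): Z₁ = 4.77 + j2.37 Ω, |Z₁| = 5.33 Ω
Branch 2 (−jX_C): Z₂ = −j1.67 Ω
Parallel: Z = Z₁Z₂/(Z₁+Z₂), |Z| = 1.84 Ω, ∠Z = -72.0°
I = V/|Z| = 105/1.84 = 57.0 A

57.0 A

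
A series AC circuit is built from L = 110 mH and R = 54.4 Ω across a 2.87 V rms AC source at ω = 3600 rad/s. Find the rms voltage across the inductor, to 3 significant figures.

2.84 V

X_L = ωL = 396 Ω
Z = 54.4 + j396 Ω
|Z| = √(54.4² + 396²) = 400 Ω
I = V/|Z| = 7.18 mA
V_L = I·|Z_L| = 0.00718 × 396 = 2.84 V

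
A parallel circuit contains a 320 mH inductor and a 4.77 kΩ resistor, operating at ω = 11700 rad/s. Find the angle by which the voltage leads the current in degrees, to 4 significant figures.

X_L = ωL = 3744 Ω
Parallel: admittances add. Y = 1/R + 1/(jωL)
Y = (0.0002096 − j0.0002671) S
|Y| = 0.0003395 S → |Z| = 1/|Y| = 2945 Ω, ∠Z = −∠Y = 51.87°

51.87°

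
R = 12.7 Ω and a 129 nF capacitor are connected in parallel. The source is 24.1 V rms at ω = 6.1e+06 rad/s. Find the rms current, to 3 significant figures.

X_C = 1/(ωC) = 1.27 Ω
Parallel: admittances add. Y = 1/R + jωC
Y = (0.0787 + j0.787) S
|Y| = 0.791 S → |Z| = 1/|Y| = 1.26 Ω, ∠Z = −∠Y = -84.3°
I = V/|Z| = 24.1/1.26 = 19.1 A

19.1 A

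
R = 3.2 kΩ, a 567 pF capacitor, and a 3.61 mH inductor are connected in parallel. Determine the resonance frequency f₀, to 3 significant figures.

111 kHz

ω₀ = 1/√(LC) = 1/√(0.00361 × 5.67e-10) = 699000 rad/s
f₀ = ω₀/(2π) = 111 kHz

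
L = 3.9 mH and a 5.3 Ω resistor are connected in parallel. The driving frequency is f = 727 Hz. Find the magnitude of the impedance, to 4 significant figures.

ω = 2πf = 4568 rad/s
X_L = ωL = 17.81 Ω
Parallel: admittances add. Y = 1/R + 1/(jωL)
Y = (0.1887 − j0.05613) S
|Y| = 0.1969 S → |Z| = 1/|Y| = 5.080 Ω, ∠Z = −∠Y = 16.57°

5.080 Ω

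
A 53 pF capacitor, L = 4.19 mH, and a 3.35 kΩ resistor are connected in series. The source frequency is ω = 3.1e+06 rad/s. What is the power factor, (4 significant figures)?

0.4366

X_L = ωL = 12990 Ω
X_C = 1/(ωC) = 6086 Ω
Net reactance X = X_L − X_C = 6903 Ω
Z = 3350 + j6903 Ω
|Z| = √(3350² + 6903²) = 7673 Ω
∠Z = arctan(6903/3350) = 64.11°
cos φ = cos(64.11°) = 0.4366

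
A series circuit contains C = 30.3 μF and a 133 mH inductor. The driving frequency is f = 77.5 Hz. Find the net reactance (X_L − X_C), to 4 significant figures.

ω = 2πf = 486.9 rad/s
X_L = ωL = 64.76 Ω
X_C = 1/(ωC) = 67.78 Ω
X = 64.76 − 67.78 = -3.012 Ω

-3.012 Ω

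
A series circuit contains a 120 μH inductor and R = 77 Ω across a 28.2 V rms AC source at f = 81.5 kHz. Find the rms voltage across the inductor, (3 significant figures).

17.6 V

ω = 2πf = 512100 rad/s
X_L = ωL = 61.4 Ω
Z = 77.0 + j61.4 Ω
|Z| = √(77.0² + 61.4²) = 98.5 Ω
I = V/|Z| = 286 mA
V_L = I·|Z_L| = 0.286 × 61.4 = 17.6 V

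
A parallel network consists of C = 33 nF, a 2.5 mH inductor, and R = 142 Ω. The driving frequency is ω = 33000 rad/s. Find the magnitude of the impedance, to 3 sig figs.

76.4 Ω

X_L = ωL = 82.5 Ω
X_C = 1/(ωC) = 918 Ω
Parallel: admittances add. Y = 1/R + 1/(jωL) + jωC
Y = (0.00704 − j0.0110) S
|Y| = 0.0131 S → |Z| = 1/|Y| = 76.4 Ω, ∠Z = −∠Y = 57.4°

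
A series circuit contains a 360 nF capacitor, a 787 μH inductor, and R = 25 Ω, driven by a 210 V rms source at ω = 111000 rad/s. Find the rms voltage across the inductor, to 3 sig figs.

273 V

X_L = ωL = 87.4 Ω
X_C = 1/(ωC) = 25.0 Ω
Net reactance X = X_L − X_C = 62.3 Ω
Z = 25.0 + j62.3 Ω
|Z| = √(25.0² + 62.3²) = 67.2 Ω
I = V/|Z| = 3.13 A
V_L = I·|Z_L| = 3.13 × 87.4 = 273 V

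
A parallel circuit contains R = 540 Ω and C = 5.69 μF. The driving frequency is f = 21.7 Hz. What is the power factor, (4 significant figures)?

0.9223

ω = 2πf = 136.3 rad/s
X_C = 1/(ωC) = 1289 Ω
Parallel: admittances add. Y = 1/R + jωC
Y = (0.001852 + j0.0007758) S
|Y| = 0.002008 S → |Z| = 1/|Y| = 498.1 Ω, ∠Z = −∠Y = -22.73°
cos φ = cos(-22.73°) = 0.9223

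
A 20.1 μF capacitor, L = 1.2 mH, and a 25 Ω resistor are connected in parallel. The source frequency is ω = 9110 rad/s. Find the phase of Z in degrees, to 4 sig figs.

X_L = ωL = 10.93 Ω
X_C = 1/(ωC) = 5.461 Ω
Parallel: admittances add. Y = 1/R + 1/(jωL) + jωC
Y = (0.04000 + j0.09164) S
|Y| = 0.09999 S → |Z| = 1/|Y| = 10.00 Ω, ∠Z = −∠Y = -66.42°

-66.42°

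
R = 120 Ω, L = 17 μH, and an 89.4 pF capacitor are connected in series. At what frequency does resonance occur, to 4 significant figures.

ω₀ = 1/√(LC) = 1/√(1.7e-05 × 8.94e-11) = 2.565e+07 rad/s
f₀ = ω₀/(2π) = 4.083 MHz

4.083 MHz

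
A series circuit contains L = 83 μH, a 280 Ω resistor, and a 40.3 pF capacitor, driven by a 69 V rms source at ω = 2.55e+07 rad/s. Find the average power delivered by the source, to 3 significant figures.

962 mW

X_L = ωL = 2120 Ω
X_C = 1/(ωC) = 973 Ω
Net reactance X = X_L − X_C = 1140 Ω
Z = 280 + j1140 Ω
|Z| = √(280² + 1140²) = 1180 Ω
∠Z = arctan(1140/280) = 76.2°
I = V/|Z| = 58.6 mA
P = VI cos φ = 69 × 0.0586 × cos(76.2°) = 962 mW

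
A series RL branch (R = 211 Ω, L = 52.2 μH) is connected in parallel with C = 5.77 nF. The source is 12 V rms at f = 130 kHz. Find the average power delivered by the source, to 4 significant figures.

ω = 2πf = 816800 rad/s
X_L = ωL = 42.64 Ω
X_C = 1/(ωC) = 212.2 Ω
Branch 1 (R+jX_L): Z₁ = 211.0 + j42.64 Ω, |Z₁| = 215.3 Ω
Branch 2 (−jX_C): Z₂ = −j212.2 Ω
Parallel: Z = Z₁Z₂/(Z₁+Z₂), |Z| = 168.7 Ω, ∠Z = -39.79°
I = V/|Z| = 71.11 mA
P = VI cos φ = 12 × 0.07111 × cos(-39.79°) = 655.7 mW

655.7 mW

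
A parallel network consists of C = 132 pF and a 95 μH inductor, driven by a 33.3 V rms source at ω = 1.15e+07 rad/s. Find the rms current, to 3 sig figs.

X_L = ωL = 1090 Ω
X_C = 1/(ωC) = 659 Ω
Parallel: admittances add. Y = 1/(jωL) + jωC
Y = (0 + j0.000603) S
|Y| = 0.000603 S → |Z| = 1/|Y| = 1660 Ω, ∠Z = −∠Y = -90.0°
I = V/|Z| = 33.3/1660 = 20.1 mA

20.1 mA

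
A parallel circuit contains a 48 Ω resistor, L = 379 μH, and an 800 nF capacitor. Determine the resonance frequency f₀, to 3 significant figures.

9.14 kHz

ω₀ = 1/√(LC) = 1/√(0.000379 × 8e-07) = 57430 rad/s
f₀ = ω₀/(2π) = 9.14 kHz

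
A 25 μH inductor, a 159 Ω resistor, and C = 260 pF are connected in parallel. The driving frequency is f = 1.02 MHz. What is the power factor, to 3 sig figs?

0.809

ω = 2πf = 6.409e+06 rad/s
X_L = ωL = 160 Ω
X_C = 1/(ωC) = 600 Ω
Parallel: admittances add. Y = 1/R + 1/(jωL) + jωC
Y = (0.00629 − j0.00458) S
|Y| = 0.00778 S → |Z| = 1/|Y| = 129 Ω, ∠Z = −∠Y = 36.0°
cos φ = cos(36.0°) = 0.809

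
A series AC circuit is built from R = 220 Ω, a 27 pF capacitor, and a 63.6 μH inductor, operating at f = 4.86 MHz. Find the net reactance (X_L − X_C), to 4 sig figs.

729.2 Ω

ω = 2πf = 3.054e+07 rad/s
X_L = ωL = 1942 Ω
X_C = 1/(ωC) = 1213 Ω
X = 1942 − 1213 = 729.2 Ω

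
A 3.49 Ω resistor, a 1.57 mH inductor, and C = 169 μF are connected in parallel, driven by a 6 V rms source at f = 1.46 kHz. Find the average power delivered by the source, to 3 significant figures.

10.3 W

ω = 2πf = 9173 rad/s
X_L = ωL = 14.4 Ω
X_C = 1/(ωC) = 0.645 Ω
Parallel: admittances add. Y = 1/R + 1/(jωL) + jωC
Y = (0.287 + j1.48) S
|Y| = 1.51 S → |Z| = 1/|Y| = 0.663 Ω, ∠Z = −∠Y = -79.0°
I = V/|Z| = 9.05 A
P = VI cos φ = 6 × 9.05 × cos(-79.0°) = 10.3 W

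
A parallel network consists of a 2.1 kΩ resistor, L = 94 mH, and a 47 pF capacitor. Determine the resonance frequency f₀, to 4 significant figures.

ω₀ = 1/√(LC) = 1/√(0.094 × 4.7e-11) = 475800 rad/s
f₀ = ω₀/(2π) = 75.72 kHz

75.72 kHz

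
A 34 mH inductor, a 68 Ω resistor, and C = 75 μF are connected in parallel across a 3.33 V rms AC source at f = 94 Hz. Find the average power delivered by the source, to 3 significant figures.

163 mW

ω = 2πf = 590.6 rad/s
X_L = ωL = 20.1 Ω
X_C = 1/(ωC) = 22.6 Ω
Parallel: admittances add. Y = 1/R + 1/(jωL) + jωC
Y = (0.0147 − j0.00550) S
|Y| = 0.0157 S → |Z| = 1/|Y| = 63.7 Ω, ∠Z = −∠Y = 20.5°
I = V/|Z| = 52.3 mA
P = VI cos φ = 3.33 × 0.0523 × cos(20.5°) = 163 mW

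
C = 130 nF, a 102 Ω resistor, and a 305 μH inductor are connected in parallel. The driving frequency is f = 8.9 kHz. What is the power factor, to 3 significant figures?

ω = 2πf = 55920 rad/s
X_L = ωL = 17.1 Ω
X_C = 1/(ωC) = 138 Ω
Parallel: admittances add. Y = 1/R + 1/(jωL) + jωC
Y = (0.00980 − j0.0514) S
|Y| = 0.0523 S → |Z| = 1/|Y| = 19.1 Ω, ∠Z = −∠Y = 79.2°
cos φ = cos(79.2°) = 0.187

0.187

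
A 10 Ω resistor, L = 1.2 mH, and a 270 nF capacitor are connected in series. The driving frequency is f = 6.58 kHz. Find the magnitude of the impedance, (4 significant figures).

41.20 Ω

ω = 2πf = 41340 rad/s
X_L = ωL = 49.61 Ω
X_C = 1/(ωC) = 89.58 Ω
Net reactance X = X_L − X_C = -39.97 Ω
Z = 10.00 − j39.97 Ω
|Z| = √(10.00² + 39.97²) = 41.20 Ω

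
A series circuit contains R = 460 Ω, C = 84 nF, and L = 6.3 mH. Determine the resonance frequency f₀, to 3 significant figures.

6.92 kHz

ω₀ = 1/√(LC) = 1/√(0.0063 × 8.4e-08) = 43470 rad/s
f₀ = ω₀/(2π) = 6.92 kHz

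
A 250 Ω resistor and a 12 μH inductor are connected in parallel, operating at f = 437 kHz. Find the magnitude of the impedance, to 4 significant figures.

ω = 2πf = 2.746e+06 rad/s
X_L = ωL = 32.95 Ω
Parallel: admittances add. Y = 1/R + 1/(jωL)
Y = (0.004000 − j0.03035) S
|Y| = 0.03061 S → |Z| = 1/|Y| = 32.67 Ω, ∠Z = −∠Y = 82.49°

32.67 Ω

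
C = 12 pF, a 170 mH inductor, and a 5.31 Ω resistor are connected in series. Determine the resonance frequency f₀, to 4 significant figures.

ω₀ = 1/√(LC) = 1/√(0.17 × 1.2e-11) = 700100 rad/s
f₀ = ω₀/(2π) = 111.4 kHz

111.4 kHz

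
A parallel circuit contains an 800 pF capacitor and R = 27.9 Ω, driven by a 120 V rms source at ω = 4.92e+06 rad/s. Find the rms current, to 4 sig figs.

4.327 A

X_C = 1/(ωC) = 254.1 Ω
Parallel: admittances add. Y = 1/R + jωC
Y = (0.03584 + j0.003936) S
|Y| = 0.03606 S → |Z| = 1/|Y| = 27.73 Ω, ∠Z = −∠Y = -6.267°
I = V/|Z| = 120/27.73 = 4.327 A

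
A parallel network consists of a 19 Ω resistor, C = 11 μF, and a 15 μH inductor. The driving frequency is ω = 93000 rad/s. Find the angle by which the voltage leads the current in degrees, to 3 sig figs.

-80.2°

X_L = ωL = 1.40 Ω
X_C = 1/(ωC) = 0.978 Ω
Parallel: admittances add. Y = 1/R + 1/(jωL) + jωC
Y = (0.0526 + j0.306) S
|Y| = 0.311 S → |Z| = 1/|Y| = 3.22 Ω, ∠Z = −∠Y = -80.2°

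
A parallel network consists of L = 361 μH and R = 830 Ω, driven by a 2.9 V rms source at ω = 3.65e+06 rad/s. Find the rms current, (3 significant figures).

X_L = ωL = 1320 Ω
Parallel: admittances add. Y = 1/R + 1/(jωL)
Y = (0.00120 − j0.000759) S
|Y| = 0.00142 S → |Z| = 1/|Y| = 702 Ω, ∠Z = −∠Y = 32.2°
I = V/|Z| = 2.9/702 = 4.13 mA

4.13 mA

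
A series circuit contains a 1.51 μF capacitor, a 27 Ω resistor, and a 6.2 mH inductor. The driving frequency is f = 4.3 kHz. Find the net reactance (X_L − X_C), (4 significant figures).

143.0 Ω

ω = 2πf = 27020 rad/s
X_L = ωL = 167.5 Ω
X_C = 1/(ωC) = 24.51 Ω
X = 167.5 − 24.51 = 143.0 Ω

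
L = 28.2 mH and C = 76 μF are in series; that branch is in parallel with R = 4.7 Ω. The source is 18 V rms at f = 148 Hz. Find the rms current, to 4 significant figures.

ω = 2πf = 929.9 rad/s
X_L = ωL = 26.22 Ω
X_C = 1/(ωC) = 14.15 Ω
Branch 1: Z₁ = R = 4.700 Ω
Branch 2 (series LC): Z₂ = j(X_L − X_C) = j12.07 Ω
Parallel: Z = Z₁Z₂/(Z₁+Z₂), |Z| = 4.380 Ω, ∠Z = 21.27°
I = V/|Z| = 18/4.380 = 4.110 A

4.110 A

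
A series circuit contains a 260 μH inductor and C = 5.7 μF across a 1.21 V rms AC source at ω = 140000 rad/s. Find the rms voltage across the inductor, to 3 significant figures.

1.25 V

X_L = ωL = 36.4 Ω
X_C = 1/(ωC) = 1.25 Ω
Net reactance X = X_L − X_C = 35.1 Ω
Z = j35.1 Ω
|Z| = √(0² + 35.1²) = 35.1 Ω
I = V/|Z| = 34.4 mA
V_L = I·|Z_L| = 0.0344 × 36.4 = 1.25 V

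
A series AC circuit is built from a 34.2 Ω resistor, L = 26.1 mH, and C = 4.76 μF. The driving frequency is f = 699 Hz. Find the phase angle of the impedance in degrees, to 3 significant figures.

62.9°

ω = 2πf = 4392 rad/s
X_L = ωL = 115 Ω
X_C = 1/(ωC) = 47.8 Ω
Net reactance X = X_L − X_C = 66.8 Ω
Z = 34.2 + j66.8 Ω
|Z| = √(34.2² + 66.8²) = 75.0 Ω
∠Z = arctan(66.8/34.2) = 62.9°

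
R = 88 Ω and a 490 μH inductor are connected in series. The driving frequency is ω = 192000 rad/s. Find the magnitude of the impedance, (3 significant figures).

X_L = ωL = 94.1 Ω
Z = 88.0 + j94.1 Ω
|Z| = √(88.0² + 94.1²) = 129 Ω

129 Ω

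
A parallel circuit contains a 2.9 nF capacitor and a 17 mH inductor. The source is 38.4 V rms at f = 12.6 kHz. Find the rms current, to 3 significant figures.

ω = 2πf = 79170 rad/s
X_L = ωL = 1350 Ω
X_C = 1/(ωC) = 4360 Ω
Parallel: admittances add. Y = 1/(jωL) + jωC
Y = (0 − j0.000513) S
|Y| = 0.000513 S → |Z| = 1/|Y| = 1950 Ω, ∠Z = −∠Y = 90.0°
I = V/|Z| = 38.4/1950 = 19.7 mA

19.7 mA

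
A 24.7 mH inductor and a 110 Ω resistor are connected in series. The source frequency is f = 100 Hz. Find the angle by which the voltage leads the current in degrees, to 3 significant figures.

8.03°

ω = 2πf = 628.3 rad/s
X_L = ωL = 15.5 Ω
Z = 110 + j15.5 Ω
|Z| = √(110² + 15.5²) = 111 Ω
∠Z = arctan(15.5/110) = 8.03°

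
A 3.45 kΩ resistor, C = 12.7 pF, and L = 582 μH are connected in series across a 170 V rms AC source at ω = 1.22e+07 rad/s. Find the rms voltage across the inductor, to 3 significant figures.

344 V

X_L = ωL = 7100 Ω
X_C = 1/(ωC) = 6450 Ω
Net reactance X = X_L − X_C = 646 Ω
Z = 3450 + j646 Ω
|Z| = √(3450² + 646²) = 3510 Ω
I = V/|Z| = 48.4 mA
V_L = I·|Z_L| = 0.0484 × 7100 = 344 V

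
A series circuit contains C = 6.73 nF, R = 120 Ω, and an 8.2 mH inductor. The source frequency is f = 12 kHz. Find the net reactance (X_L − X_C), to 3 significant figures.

-1350 Ω

ω = 2πf = 75400 rad/s
X_L = ωL = 618 Ω
X_C = 1/(ωC) = 1970 Ω
X = 618 − 1970 = -1350 Ω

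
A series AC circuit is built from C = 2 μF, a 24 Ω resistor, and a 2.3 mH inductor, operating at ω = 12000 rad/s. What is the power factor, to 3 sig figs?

X_L = ωL = 27.6 Ω
X_C = 1/(ωC) = 41.7 Ω
Net reactance X = X_L − X_C = -14.1 Ω
Z = 24.0 − j14.1 Ω
|Z| = √(24.0² + 14.1²) = 27.8 Ω
∠Z = arctan(-14.1/24.0) = -30.4°
cos φ = cos(-30.4°) = 0.863

0.863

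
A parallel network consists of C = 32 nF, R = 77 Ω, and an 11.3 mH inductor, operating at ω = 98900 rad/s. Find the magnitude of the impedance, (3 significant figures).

75.9 Ω

X_L = ωL = 1120 Ω
X_C = 1/(ωC) = 316 Ω
Parallel: admittances add. Y = 1/R + 1/(jωL) + jωC
Y = (0.0130 + j0.00227) S
|Y| = 0.0132 S → |Z| = 1/|Y| = 75.9 Ω, ∠Z = −∠Y = -9.91°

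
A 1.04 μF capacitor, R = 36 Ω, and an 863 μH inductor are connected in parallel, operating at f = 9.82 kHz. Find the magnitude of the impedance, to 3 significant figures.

18.8 Ω

ω = 2πf = 61700 rad/s
X_L = ωL = 53.2 Ω
X_C = 1/(ωC) = 15.6 Ω
Parallel: admittances add. Y = 1/R + 1/(jωL) + jωC
Y = (0.0278 + j0.0454) S
|Y| = 0.0532 S → |Z| = 1/|Y| = 18.8 Ω, ∠Z = −∠Y = -58.5°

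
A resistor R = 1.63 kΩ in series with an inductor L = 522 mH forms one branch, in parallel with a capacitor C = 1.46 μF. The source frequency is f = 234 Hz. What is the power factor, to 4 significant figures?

0.2543

ω = 2πf = 1470 rad/s
X_L = ωL = 767.5 Ω
X_C = 1/(ωC) = 465.9 Ω
Branch 1 (R+jX_L): Z₁ = 1630 + j767.5 Ω, |Z₁| = 1802 Ω
Branch 2 (−jX_C): Z₂ = −j465.9 Ω
Parallel: Z = Z₁Z₂/(Z₁+Z₂), |Z| = 506.3 Ω, ∠Z = -75.27°
cos φ = cos(-75.27°) = 0.2543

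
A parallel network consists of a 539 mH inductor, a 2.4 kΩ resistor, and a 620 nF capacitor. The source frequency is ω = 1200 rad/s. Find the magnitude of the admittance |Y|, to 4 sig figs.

X_L = ωL = 646.8 Ω
X_C = 1/(ωC) = 1344 Ω
Parallel: admittances add. Y = 1/R + 1/(jωL) + jωC
Y = (0.0004167 − j0.0008021) S
|Y| = 0.0009038 S → |Z| = 1/|Y| = 1106 Ω, ∠Z = −∠Y = 62.55°

903.8 μS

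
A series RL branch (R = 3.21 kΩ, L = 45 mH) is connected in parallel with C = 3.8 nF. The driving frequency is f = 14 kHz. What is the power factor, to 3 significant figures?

ω = 2πf = 87960 rad/s
X_L = ωL = 3960 Ω
X_C = 1/(ωC) = 2990 Ω
Branch 1 (R+jX_L): Z₁ = 3210 + j3960 Ω, |Z₁| = 5100 Ω
Branch 2 (−jX_C): Z₂ = −j2990 Ω
Parallel: Z = Z₁Z₂/(Z₁+Z₂), |Z| = 4550 Ω, ∠Z = -55.8°
cos φ = cos(-55.8°) = 0.562

0.562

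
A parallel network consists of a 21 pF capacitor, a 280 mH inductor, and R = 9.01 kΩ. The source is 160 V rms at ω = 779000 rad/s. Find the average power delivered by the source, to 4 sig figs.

X_L = ωL = 218100 Ω
X_C = 1/(ωC) = 61130 Ω
Parallel: admittances add. Y = 1/R + 1/(jωL) + jωC
Y = (0.0001110 + j1.177e-05) S
|Y| = 0.0001116 S → |Z| = 1/|Y| = 8960 Ω, ∠Z = −∠Y = -6.056°
I = V/|Z| = 17.86 mA
P = VI cos φ = 160 × 0.01786 × cos(-6.056°) = 2.841 W

2.841 W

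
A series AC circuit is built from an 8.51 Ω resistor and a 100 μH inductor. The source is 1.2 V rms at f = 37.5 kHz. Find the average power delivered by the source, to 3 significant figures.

ω = 2πf = 235600 rad/s
X_L = ωL = 23.6 Ω
Z = 8.51 + j23.6 Ω
|Z| = √(8.51² + 23.6²) = 25.1 Ω
∠Z = arctan(23.6/8.51) = 70.1°
I = V/|Z| = 47.9 mA
P = VI cos φ = 1.2 × 0.0479 × cos(70.1°) = 19.5 mW

19.5 mW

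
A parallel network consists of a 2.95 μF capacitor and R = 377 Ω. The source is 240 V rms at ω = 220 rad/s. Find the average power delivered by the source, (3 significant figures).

X_C = 1/(ωC) = 1540 Ω
Parallel: admittances add. Y = 1/R + jωC
Y = (0.00265 + j0.000649) S
|Y| = 0.00273 S → |Z| = 1/|Y| = 366 Ω, ∠Z = −∠Y = -13.7°
I = V/|Z| = 655 mA
P = VI cos φ = 240 × 0.655 × cos(-13.7°) = 153 W

153 W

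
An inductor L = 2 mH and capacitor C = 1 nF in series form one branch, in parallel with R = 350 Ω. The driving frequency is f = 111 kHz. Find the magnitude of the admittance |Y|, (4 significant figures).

ω = 2πf = 697400 rad/s
X_L = ωL = 1395 Ω
X_C = 1/(ωC) = 1434 Ω
Branch 1: Z₁ = R = 350.0 Ω
Branch 2 (series LC): Z₂ = j(X_L − X_C) = −j38.96 Ω
Parallel: Z = Z₁Z₂/(Z₁+Z₂), |Z| = 38.72 Ω, ∠Z = -83.65°
|Y| = 1/|Z| = 25.83 mS

25.83 mS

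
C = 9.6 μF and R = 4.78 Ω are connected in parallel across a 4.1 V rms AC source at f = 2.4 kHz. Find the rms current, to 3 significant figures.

1.04 A

ω = 2πf = 15080 rad/s
X_C = 1/(ωC) = 6.91 Ω
Parallel: admittances add. Y = 1/R + jωC
Y = (0.209 + j0.145) S
|Y| = 0.254 S → |Z| = 1/|Y| = 3.93 Ω, ∠Z = −∠Y = -34.7°
I = V/|Z| = 4.1/3.93 = 1.04 A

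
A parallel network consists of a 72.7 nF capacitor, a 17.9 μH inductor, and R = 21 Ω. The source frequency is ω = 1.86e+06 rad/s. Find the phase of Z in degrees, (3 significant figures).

X_L = ωL = 33.3 Ω
X_C = 1/(ωC) = 7.40 Ω
Parallel: admittances add. Y = 1/R + 1/(jωL) + jωC
Y = (0.0476 + j0.105) S
|Y| = 0.115 S → |Z| = 1/|Y| = 8.66 Ω, ∠Z = −∠Y = -65.6°

-65.6°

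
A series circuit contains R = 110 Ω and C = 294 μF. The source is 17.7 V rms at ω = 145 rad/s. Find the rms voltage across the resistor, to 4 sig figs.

X_C = 1/(ωC) = 23.46 Ω
Z = 110.0 − j23.46 Ω
|Z| = √(110.0² + 23.46²) = 112.5 Ω
I = V/|Z| = 157.4 mA
V_R = I·|Z_R| = 0.1574 × 110.0 = 17.31 V

17.31 V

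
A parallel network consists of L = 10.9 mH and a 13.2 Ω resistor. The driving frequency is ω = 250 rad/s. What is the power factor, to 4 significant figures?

0.2022

X_L = ωL = 2.725 Ω
Parallel: admittances add. Y = 1/R + 1/(jωL)
Y = (0.07576 − j0.3670) S
|Y| = 0.3747 S → |Z| = 1/|Y| = 2.669 Ω, ∠Z = −∠Y = 78.34°
cos φ = cos(78.34°) = 0.2022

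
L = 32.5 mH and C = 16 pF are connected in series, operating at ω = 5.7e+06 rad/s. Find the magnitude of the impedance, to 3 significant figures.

X_L = ωL = 185000 Ω
X_C = 1/(ωC) = 11000 Ω
Net reactance X = X_L − X_C = 174000 Ω
Z = j174000 Ω
|Z| = √(0² + 174000²) = 174000 Ω

174000 Ω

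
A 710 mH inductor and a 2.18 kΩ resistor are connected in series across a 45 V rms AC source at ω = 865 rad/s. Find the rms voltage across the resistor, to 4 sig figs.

43.31 V

X_L = ωL = 614.1 Ω
Z = 2180 + j614.1 Ω
|Z| = √(2180² + 614.1²) = 2265 Ω
I = V/|Z| = 19.87 mA
V_R = I·|Z_R| = 0.01987 × 2180 = 43.31 V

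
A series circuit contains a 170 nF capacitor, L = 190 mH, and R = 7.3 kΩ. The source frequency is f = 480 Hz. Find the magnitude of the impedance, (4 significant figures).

ω = 2πf = 3016 rad/s
X_L = ωL = 573.0 Ω
X_C = 1/(ωC) = 1950 Ω
Net reactance X = X_L − X_C = -1377 Ω
Z = 7300 − j1377 Ω
|Z| = √(7300² + 1377²) = 7429 Ω

7429 Ω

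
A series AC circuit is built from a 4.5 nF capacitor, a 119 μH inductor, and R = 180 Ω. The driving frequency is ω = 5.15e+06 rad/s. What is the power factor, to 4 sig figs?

0.3013

X_L = ωL = 612.9 Ω
X_C = 1/(ωC) = 43.15 Ω
Net reactance X = X_L − X_C = 569.7 Ω
Z = 180.0 + j569.7 Ω
|Z| = √(180.0² + 569.7²) = 597.5 Ω
∠Z = arctan(569.7/180.0) = 72.47°
cos φ = cos(72.47°) = 0.3013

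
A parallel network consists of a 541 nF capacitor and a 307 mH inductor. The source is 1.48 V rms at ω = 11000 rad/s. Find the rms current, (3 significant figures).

X_L = ωL = 3380 Ω
X_C = 1/(ωC) = 168 Ω
Parallel: admittances add. Y = 1/(jωL) + jωC
Y = (0 + j0.00565) S
|Y| = 0.00565 S → |Z| = 1/|Y| = 177 Ω, ∠Z = −∠Y = -90.0°
I = V/|Z| = 1.48/177 = 8.37 mA

8.37 mA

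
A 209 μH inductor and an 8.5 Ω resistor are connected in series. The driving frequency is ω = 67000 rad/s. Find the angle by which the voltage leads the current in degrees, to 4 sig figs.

58.74°

X_L = ωL = 14.00 Ω
Z = 8.500 + j14.00 Ω
|Z| = √(8.500² + 14.00²) = 16.38 Ω
∠Z = arctan(14.00/8.500) = 58.74°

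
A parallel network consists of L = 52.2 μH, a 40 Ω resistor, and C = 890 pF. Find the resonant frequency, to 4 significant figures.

ω₀ = 1/√(LC) = 1/√(5.22e-05 × 8.9e-10) = 4.639e+06 rad/s
f₀ = ω₀/(2π) = 738.4 kHz

738.4 kHz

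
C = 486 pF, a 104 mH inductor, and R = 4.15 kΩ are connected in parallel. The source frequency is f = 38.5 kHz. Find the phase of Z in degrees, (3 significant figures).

ω = 2πf = 241900 rad/s
X_L = ωL = 25200 Ω
X_C = 1/(ωC) = 8510 Ω
Parallel: admittances add. Y = 1/R + 1/(jωL) + jωC
Y = (0.000241 + j7.78e-05) S
|Y| = 0.000253 S → |Z| = 1/|Y| = 3950 Ω, ∠Z = −∠Y = -17.9°

-17.9°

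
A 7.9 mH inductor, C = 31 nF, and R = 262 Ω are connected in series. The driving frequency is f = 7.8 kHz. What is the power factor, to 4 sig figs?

ω = 2πf = 49010 rad/s
X_L = ωL = 387.2 Ω
X_C = 1/(ωC) = 658.2 Ω
Net reactance X = X_L − X_C = -271.0 Ω
Z = 262.0 − j271.0 Ω
|Z| = √(262.0² + 271.0²) = 377.0 Ω
∠Z = arctan(-271.0/262.0) = -45.97°
cos φ = cos(-45.97°) = 0.6950

0.6950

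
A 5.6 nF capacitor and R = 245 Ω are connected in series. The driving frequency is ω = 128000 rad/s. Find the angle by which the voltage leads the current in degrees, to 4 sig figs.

-80.04°

X_C = 1/(ωC) = 1395 Ω
Z = 245.0 − j1395 Ω
|Z| = √(245.0² + 1395²) = 1416 Ω
∠Z = arctan(-1395/245.0) = -80.04°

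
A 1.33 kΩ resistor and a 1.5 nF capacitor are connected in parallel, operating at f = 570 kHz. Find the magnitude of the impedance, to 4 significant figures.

184.3 Ω

ω = 2πf = 3.581e+06 rad/s
X_C = 1/(ωC) = 186.1 Ω
Parallel: admittances add. Y = 1/R + jωC
Y = (0.0007519 + j0.005372) S
|Y| = 0.005424 S → |Z| = 1/|Y| = 184.3 Ω, ∠Z = −∠Y = -82.03°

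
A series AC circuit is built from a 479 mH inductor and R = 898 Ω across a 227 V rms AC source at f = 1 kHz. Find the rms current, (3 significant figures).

ω = 2πf = 6283 rad/s
X_L = ωL = 3010 Ω
Z = 898 + j3010 Ω
|Z| = √(898² + 3010²) = 3140 Ω
I = V/|Z| = 227/3140 = 72.3 mA

72.3 mA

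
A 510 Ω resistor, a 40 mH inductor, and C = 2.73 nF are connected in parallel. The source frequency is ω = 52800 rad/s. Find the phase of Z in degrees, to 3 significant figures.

9.53°

X_L = ωL = 2110 Ω
X_C = 1/(ωC) = 6940 Ω
Parallel: admittances add. Y = 1/R + 1/(jωL) + jωC
Y = (0.00196 − j0.000329) S
|Y| = 0.00199 S → |Z| = 1/|Y| = 503 Ω, ∠Z = −∠Y = 9.53°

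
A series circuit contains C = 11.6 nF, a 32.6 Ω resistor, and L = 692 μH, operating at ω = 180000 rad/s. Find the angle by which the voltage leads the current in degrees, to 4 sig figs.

-84.74°

X_L = ωL = 124.6 Ω
X_C = 1/(ωC) = 478.9 Ω
Net reactance X = X_L − X_C = -354.4 Ω
Z = 32.60 − j354.4 Ω
|Z| = √(32.60² + 354.4²) = 355.9 Ω
∠Z = arctan(-354.4/32.60) = -84.74°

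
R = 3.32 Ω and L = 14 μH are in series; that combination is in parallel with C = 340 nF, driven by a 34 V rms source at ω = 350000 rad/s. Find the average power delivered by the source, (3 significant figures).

110 W

X_L = ωL = 4.90 Ω
X_C = 1/(ωC) = 8.40 Ω
Branch 1 (R+jX_L): Z₁ = 3.32 + j4.90 Ω, |Z₁| = 5.92 Ω
Branch 2 (−jX_C): Z₂ = −j8.40 Ω
Parallel: Z = Z₁Z₂/(Z₁+Z₂), |Z| = 10.3 Ω, ∠Z = 12.4°
I = V/|Z| = 3.30 A
P = VI cos φ = 34 × 3.30 × cos(12.4°) = 110 W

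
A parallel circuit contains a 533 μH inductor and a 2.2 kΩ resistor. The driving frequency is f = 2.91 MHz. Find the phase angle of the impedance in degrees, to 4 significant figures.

ω = 2πf = 1.828e+07 rad/s
X_L = ωL = 9745 Ω
Parallel: admittances add. Y = 1/R + 1/(jωL)
Y = (0.0004545 − j0.0001026) S
|Y| = 0.0004660 S → |Z| = 1/|Y| = 2146 Ω, ∠Z = −∠Y = 12.72°

12.72°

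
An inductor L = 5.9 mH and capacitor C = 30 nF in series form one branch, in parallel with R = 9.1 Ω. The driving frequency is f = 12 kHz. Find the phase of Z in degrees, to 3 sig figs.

73.2°

ω = 2πf = 75400 rad/s
X_L = ωL = 445 Ω
X_C = 1/(ωC) = 442 Ω
Branch 1: Z₁ = R = 9.10 Ω
Branch 2 (series LC): Z₂ = j(X_L − X_C) = j2.75 Ω
Parallel: Z = Z₁Z₂/(Z₁+Z₂), |Z| = 2.63 Ω, ∠Z = 73.2°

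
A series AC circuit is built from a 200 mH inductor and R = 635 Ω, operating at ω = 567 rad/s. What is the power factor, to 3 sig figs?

0.984

X_L = ωL = 113 Ω
Z = 635 + j113 Ω
|Z| = √(635² + 113²) = 645 Ω
∠Z = arctan(113/635) = 10.1°
cos φ = cos(10.1°) = 0.984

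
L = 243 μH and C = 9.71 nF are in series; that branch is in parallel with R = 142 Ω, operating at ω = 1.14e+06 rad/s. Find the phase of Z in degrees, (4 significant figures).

X_L = ωL = 277.0 Ω
X_C = 1/(ωC) = 90.34 Ω
Branch 1: Z₁ = R = 142.0 Ω
Branch 2 (series LC): Z₂ = j(X_L − X_C) = j186.7 Ω
Parallel: Z = Z₁Z₂/(Z₁+Z₂), |Z| = 113.0 Ω, ∠Z = 37.26°

37.26°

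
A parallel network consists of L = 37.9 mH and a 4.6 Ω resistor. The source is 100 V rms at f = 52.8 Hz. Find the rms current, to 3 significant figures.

ω = 2πf = 331.8 rad/s
X_L = ωL = 12.6 Ω
Parallel: admittances add. Y = 1/R + 1/(jωL)
Y = (0.217 − j0.0795) S
|Y| = 0.231 S → |Z| = 1/|Y| = 4.32 Ω, ∠Z = −∠Y = 20.1°
I = V/|Z| = 100/4.32 = 23.1 A

23.1 A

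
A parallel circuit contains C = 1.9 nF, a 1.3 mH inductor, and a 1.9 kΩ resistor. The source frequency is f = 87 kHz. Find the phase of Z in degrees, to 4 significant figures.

35.00°

ω = 2πf = 546600 rad/s
X_L = ωL = 710.6 Ω
X_C = 1/(ωC) = 962.8 Ω
Parallel: admittances add. Y = 1/R + 1/(jωL) + jωC
Y = (0.0005263 − j0.0003686) S
|Y| = 0.0006426 S → |Z| = 1/|Y| = 1556 Ω, ∠Z = −∠Y = 35.00°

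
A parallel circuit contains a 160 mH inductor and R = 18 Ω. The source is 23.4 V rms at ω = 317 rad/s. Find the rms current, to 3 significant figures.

X_L = ωL = 50.7 Ω
Parallel: admittances add. Y = 1/R + 1/(jωL)
Y = (0.0556 − j0.0197) S
|Y| = 0.0590 S → |Z| = 1/|Y| = 17.0 Ω, ∠Z = −∠Y = 19.5°
I = V/|Z| = 23.4/17.0 = 1.38 A

1.38 A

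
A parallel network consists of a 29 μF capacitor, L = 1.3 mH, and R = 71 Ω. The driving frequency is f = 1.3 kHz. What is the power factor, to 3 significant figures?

ω = 2πf = 8168 rad/s
X_L = ωL = 10.6 Ω
X_C = 1/(ωC) = 4.22 Ω
Parallel: admittances add. Y = 1/R + 1/(jωL) + jωC
Y = (0.0141 + j0.143) S
|Y| = 0.143 S → |Z| = 1/|Y| = 6.97 Ω, ∠Z = −∠Y = -84.4°
cos φ = cos(-84.4°) = 0.0982

0.0982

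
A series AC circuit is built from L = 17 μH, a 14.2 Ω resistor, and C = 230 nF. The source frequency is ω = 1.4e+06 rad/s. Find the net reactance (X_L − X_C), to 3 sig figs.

20.7 Ω

X_L = ωL = 23.8 Ω
X_C = 1/(ωC) = 3.11 Ω
X = 23.8 − 3.11 = 20.7 Ω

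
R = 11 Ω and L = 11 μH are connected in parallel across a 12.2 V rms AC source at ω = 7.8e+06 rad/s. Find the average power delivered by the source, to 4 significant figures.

13.53 W

X_L = ωL = 85.80 Ω
Parallel: admittances add. Y = 1/R + 1/(jωL)
Y = (0.09091 − j0.01166) S
|Y| = 0.09165 S → |Z| = 1/|Y| = 10.91 Ω, ∠Z = −∠Y = 7.306°
I = V/|Z| = 1.118 A
P = VI cos φ = 12.2 × 1.118 × cos(7.306°) = 13.53 W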